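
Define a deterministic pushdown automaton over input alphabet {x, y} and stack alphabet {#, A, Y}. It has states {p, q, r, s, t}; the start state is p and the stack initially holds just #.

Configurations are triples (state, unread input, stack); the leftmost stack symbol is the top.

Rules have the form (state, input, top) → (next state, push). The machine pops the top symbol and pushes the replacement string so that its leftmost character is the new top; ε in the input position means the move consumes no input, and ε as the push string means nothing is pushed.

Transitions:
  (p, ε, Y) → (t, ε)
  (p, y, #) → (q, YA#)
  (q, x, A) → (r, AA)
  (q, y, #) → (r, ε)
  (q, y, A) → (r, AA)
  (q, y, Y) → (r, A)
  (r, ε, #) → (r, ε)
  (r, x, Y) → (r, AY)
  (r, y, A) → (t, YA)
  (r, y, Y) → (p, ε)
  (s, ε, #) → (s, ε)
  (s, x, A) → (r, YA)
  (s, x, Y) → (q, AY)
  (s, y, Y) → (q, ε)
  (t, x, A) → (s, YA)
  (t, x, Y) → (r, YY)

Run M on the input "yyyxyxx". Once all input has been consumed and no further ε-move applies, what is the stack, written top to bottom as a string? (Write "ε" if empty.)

(p, yyyxyxx, #) ⊢ (q, yyxyxx, YA#) ⊢ (r, yxyxx, AA#) ⊢ (t, xyxx, YAA#) ⊢ (r, yxx, YYAA#) ⊢ (p, xx, YAA#) ⊢ (t, xx, AA#) ⊢ (s, x, YAA#) ⊢ (q, ε, AYAA#)
All input consumed in state q with stack AYAA#.

AYAA#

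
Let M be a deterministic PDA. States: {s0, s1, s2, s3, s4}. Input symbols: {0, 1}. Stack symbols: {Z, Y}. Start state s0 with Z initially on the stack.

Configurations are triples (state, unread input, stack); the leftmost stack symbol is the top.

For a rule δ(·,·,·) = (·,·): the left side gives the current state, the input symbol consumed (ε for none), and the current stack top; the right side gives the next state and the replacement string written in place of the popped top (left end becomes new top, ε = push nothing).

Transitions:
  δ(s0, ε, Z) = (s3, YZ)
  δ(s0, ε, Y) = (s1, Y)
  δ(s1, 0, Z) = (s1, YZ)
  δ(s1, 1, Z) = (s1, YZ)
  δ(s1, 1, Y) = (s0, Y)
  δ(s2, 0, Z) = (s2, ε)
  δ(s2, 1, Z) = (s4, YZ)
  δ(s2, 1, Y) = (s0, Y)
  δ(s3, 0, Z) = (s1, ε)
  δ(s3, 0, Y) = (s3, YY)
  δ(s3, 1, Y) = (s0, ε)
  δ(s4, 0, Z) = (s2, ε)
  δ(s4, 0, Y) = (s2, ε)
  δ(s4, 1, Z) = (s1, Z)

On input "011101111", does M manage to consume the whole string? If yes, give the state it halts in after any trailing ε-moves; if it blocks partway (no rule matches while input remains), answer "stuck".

stuck

(s0, 011101111, Z)
  ε-move, top Z: go to s3, push YZ → (s3, 011101111, YZ)
  read 0, top Y: go to s3, push YY → (s3, 11101111, YYZ)
  read 1, top Y: go to s0, push ε → (s0, 1101111, YZ)
  ε-move, top Y: go to s1, push Y → (s1, 1101111, YZ)
  read 1, top Y: go to s0, push Y → (s0, 101111, YZ)
  ε-move, top Y: go to s1, push Y → (s1, 101111, YZ)
  read 1, top Y: go to s0, push Y → (s0, 01111, YZ)
  ε-move, top Y: go to s1, push Y → (s1, 01111, YZ)
No transition for (s1, 0, top Y); M blocks with input 01111 remaining.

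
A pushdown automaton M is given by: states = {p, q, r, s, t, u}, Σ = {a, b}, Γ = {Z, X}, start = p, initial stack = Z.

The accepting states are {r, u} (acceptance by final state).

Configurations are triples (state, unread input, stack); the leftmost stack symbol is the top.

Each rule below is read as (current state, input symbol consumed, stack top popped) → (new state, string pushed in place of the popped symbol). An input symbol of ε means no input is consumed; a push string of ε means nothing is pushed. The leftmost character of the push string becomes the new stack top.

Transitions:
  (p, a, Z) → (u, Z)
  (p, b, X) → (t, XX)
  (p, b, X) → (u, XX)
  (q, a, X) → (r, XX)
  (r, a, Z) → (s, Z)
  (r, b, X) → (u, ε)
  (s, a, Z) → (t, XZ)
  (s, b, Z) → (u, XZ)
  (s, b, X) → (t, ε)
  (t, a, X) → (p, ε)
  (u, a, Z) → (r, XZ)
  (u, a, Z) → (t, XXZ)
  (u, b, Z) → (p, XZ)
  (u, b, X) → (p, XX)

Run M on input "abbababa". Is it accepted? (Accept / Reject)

Reject

No computation consumes all input and reaches a final state.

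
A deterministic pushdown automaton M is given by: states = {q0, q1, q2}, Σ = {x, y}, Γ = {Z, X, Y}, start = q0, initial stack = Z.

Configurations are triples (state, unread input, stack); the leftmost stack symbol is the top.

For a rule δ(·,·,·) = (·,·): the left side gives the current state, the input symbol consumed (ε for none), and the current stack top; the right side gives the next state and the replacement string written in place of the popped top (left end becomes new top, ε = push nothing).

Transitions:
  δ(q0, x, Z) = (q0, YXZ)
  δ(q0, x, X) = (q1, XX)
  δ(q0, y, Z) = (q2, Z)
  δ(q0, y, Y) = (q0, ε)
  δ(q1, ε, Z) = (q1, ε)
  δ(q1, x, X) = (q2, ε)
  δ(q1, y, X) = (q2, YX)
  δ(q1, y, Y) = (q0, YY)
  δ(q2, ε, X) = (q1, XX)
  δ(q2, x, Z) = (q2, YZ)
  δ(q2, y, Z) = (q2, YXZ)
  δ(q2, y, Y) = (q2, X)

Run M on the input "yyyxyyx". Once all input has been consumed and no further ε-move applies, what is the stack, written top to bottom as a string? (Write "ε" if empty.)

(q0, yyyxyyx, Z)
  read y, top Z: go to q2, push Z → (q2, yyxyyx, Z)
  read y, top Z: go to q2, push YXZ → (q2, yxyyx, YXZ)
  read y, top Y: go to q2, push X → (q2, xyyx, XXZ)
  ε-move, top X: go to q1, push XX → (q1, xyyx, XXXZ)
  read x, top X: go to q2, push ε → (q2, yyx, XXZ)
  ε-move, top X: go to q1, push XX → (q1, yyx, XXXZ)
  read y, top X: go to q2, push YX → (q2, yx, YXXXZ)
  read y, top Y: go to q2, push X → (q2, x, XXXXZ)
  ε-move, top X: go to q1, push XX → (q1, x, XXXXXZ)
  read x, top X: go to q2, push ε → (q2, ε, XXXXZ)
  ε-move, top X: go to q1, push XX → (q1, ε, XXXXXZ)
All input consumed in state q1 with stack XXXXXZ.

XXXXXZ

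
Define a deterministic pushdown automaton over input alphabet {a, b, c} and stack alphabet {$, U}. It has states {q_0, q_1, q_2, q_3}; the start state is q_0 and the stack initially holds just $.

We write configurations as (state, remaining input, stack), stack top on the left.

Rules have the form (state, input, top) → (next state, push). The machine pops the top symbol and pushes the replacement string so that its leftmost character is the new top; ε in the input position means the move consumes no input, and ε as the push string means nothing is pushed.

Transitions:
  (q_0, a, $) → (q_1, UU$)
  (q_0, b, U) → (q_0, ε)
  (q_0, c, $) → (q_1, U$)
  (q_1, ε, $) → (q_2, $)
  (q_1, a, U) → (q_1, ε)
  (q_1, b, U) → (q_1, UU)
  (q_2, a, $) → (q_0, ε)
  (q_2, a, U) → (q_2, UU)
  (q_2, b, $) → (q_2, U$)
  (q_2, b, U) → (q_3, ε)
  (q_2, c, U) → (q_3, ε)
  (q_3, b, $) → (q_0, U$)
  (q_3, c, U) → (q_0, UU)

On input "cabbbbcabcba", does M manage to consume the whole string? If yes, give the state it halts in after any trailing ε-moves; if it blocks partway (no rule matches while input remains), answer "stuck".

stuck

(q_0, cabbbbcabcba, $) ⊢ (q_1, abbbbcabcba, U$) ⊢ (q_1, bbbbcabcba, $) ⊢ (q_2, bbbbcabcba, $) ⊢ (q_2, bbbcabcba, U$) ⊢ (q_3, bbcabcba, $) ⊢ (q_0, bcabcba, U$) ⊢ (q_0, cabcba, $) ⊢ (q_1, abcba, U$) ⊢ (q_1, bcba, $) ⊢ (q_2, bcba, $) ⊢ (q_2, cba, U$) ⊢ (q_3, ba, $) ⊢ (q_0, a, U$)
No transition for (q_0, a, top U); M blocks with input a remaining.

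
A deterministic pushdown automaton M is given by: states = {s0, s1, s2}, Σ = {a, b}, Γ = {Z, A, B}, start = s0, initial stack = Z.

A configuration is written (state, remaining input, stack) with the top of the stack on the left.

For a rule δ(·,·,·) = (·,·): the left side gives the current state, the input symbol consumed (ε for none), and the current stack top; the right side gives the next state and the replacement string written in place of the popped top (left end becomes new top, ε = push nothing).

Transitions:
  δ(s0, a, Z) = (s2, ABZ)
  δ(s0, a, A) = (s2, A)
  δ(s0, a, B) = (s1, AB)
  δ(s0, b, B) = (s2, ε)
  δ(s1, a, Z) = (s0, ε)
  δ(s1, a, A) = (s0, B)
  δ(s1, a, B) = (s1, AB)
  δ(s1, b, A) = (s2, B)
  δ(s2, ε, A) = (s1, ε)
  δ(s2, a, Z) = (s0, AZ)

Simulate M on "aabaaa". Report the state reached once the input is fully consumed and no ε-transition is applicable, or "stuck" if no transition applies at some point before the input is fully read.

(s0, aabaaa, Z) ⊢ (s2, abaaa, ABZ) ⊢ (s1, abaaa, BZ) ⊢ (s1, baaa, ABZ) ⊢ (s2, aaa, BBZ)
No transition for (s2, a, top B); M blocks with input aaa remaining.

stuck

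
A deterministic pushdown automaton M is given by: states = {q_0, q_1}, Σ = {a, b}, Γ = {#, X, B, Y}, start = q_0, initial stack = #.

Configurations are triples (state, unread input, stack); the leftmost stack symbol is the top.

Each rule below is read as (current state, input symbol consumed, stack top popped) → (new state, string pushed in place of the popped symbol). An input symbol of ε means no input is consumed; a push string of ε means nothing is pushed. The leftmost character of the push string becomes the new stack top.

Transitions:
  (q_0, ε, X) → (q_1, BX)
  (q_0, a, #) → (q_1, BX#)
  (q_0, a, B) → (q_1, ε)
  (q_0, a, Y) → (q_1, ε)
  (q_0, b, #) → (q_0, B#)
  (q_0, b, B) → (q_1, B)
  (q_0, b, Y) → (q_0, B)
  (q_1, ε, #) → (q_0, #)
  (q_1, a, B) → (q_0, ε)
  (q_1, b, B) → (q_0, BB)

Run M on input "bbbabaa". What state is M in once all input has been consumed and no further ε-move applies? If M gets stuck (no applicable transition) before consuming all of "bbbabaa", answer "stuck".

q_0

(q_0, bbbabaa, #)
  read b, top #: go to q_0, push B# → (q_0, bbabaa, B#)
  read b, top B: go to q_1, push B → (q_1, babaa, B#)
  read b, top B: go to q_0, push BB → (q_0, abaa, BB#)
  read a, top B: go to q_1, push ε → (q_1, baa, B#)
  read b, top B: go to q_0, push BB → (q_0, aa, BB#)
  read a, top B: go to q_1, push ε → (q_1, a, B#)
  read a, top B: go to q_0, push ε → (q_0, ε, #)
All input consumed; M is in state q_0.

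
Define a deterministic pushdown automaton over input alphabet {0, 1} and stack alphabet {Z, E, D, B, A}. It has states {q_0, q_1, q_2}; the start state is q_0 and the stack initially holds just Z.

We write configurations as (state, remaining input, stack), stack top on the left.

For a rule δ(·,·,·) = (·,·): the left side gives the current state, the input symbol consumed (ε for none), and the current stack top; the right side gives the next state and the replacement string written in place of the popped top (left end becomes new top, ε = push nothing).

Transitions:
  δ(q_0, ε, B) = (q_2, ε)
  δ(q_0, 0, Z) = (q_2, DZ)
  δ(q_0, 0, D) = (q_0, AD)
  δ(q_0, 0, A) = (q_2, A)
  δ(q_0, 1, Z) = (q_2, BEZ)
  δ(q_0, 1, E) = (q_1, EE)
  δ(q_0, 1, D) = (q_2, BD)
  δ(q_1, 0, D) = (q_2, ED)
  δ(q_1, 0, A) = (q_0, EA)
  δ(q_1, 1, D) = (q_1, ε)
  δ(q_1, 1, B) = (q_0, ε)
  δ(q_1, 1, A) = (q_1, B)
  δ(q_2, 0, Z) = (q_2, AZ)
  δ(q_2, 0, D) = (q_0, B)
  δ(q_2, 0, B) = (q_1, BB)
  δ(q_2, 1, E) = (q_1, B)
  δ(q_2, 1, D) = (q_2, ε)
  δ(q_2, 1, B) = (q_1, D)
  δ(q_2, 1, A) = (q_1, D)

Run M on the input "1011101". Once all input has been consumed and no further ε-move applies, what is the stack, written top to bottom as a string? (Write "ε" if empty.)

(q_0, 1011101, Z)
  read 1, top Z: go to q_2, push BEZ → (q_2, 011101, BEZ)
  read 0, top B: go to q_1, push BB → (q_1, 11101, BBEZ)
  read 1, top B: go to q_0, push ε → (q_0, 1101, BEZ)
  ε-move, top B: go to q_2, push ε → (q_2, 1101, EZ)
  read 1, top E: go to q_1, push B → (q_1, 101, BZ)
  read 1, top B: go to q_0, push ε → (q_0, 01, Z)
  read 0, top Z: go to q_2, push DZ → (q_2, 1, DZ)
  read 1, top D: go to q_2, push ε → (q_2, ε, Z)
All input consumed in state q_2 with stack Z.

Z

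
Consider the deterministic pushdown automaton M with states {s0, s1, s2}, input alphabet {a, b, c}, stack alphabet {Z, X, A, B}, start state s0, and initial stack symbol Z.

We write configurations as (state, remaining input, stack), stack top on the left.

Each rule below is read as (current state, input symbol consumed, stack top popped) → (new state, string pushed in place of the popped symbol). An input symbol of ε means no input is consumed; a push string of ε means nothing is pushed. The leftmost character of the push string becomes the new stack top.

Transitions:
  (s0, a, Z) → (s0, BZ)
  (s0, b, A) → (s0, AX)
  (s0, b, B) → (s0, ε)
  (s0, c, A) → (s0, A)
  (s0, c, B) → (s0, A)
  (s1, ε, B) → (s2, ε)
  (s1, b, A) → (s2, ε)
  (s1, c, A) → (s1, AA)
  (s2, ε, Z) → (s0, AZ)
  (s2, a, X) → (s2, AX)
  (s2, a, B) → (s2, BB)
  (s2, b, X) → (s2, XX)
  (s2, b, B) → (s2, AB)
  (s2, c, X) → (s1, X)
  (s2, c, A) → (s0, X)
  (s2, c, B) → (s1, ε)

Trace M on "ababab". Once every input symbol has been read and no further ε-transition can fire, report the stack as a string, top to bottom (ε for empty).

(s0, ababab, Z)
  read a, top Z: go to s0, push BZ → (s0, babab, BZ)
  read b, top B: go to s0, push ε → (s0, abab, Z)
  read a, top Z: go to s0, push BZ → (s0, bab, BZ)
  read b, top B: go to s0, push ε → (s0, ab, Z)
  read a, top Z: go to s0, push BZ → (s0, b, BZ)
  read b, top B: go to s0, push ε → (s0, ε, Z)
All input consumed in state s0 with stack Z.

Z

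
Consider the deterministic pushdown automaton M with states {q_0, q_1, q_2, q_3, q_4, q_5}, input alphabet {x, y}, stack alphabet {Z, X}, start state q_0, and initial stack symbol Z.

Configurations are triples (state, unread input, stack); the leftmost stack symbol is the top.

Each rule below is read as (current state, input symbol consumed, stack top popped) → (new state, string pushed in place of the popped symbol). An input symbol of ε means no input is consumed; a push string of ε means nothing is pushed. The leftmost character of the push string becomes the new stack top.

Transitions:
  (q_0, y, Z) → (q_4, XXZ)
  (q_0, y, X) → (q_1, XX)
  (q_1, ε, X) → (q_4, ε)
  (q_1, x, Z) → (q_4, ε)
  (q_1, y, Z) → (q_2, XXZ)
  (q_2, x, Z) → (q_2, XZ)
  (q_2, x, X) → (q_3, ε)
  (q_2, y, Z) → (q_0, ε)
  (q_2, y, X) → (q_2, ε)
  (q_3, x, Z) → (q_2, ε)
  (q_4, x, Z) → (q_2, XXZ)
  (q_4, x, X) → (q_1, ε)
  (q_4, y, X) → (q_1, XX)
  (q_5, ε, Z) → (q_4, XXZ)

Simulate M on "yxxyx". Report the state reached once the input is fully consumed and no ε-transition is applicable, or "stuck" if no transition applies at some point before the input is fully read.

q_3

(q_0, yxxyx, Z) ⊢ (q_4, xxyx, XXZ) ⊢ (q_1, xyx, XZ) ⊢ (q_4, xyx, Z) ⊢ (q_2, yx, XXZ) ⊢ (q_2, x, XZ) ⊢ (q_3, ε, Z)
All input consumed; M is in state q_3.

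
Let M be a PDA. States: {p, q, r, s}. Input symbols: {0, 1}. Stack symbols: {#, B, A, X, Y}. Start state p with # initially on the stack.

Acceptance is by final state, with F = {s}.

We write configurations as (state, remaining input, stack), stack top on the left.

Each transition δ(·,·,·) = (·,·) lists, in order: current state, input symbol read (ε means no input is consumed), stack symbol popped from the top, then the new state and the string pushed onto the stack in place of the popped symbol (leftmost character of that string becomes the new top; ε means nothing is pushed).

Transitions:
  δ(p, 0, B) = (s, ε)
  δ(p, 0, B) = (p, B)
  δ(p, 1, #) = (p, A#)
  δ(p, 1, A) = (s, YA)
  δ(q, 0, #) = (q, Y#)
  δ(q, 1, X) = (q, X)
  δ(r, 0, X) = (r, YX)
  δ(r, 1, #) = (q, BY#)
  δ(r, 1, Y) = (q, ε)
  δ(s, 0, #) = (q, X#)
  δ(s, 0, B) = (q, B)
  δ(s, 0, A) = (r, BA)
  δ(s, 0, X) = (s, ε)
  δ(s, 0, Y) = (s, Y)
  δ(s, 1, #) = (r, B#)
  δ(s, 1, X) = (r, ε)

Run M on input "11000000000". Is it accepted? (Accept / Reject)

Accept

One accepting computation: (p, 11000000000, #) ⊢ (p, 1000000000, A#) ⊢ (s, 000000000, YA#) ⊢ (s, 00000000, YA#) ⊢ (s, 0000000, YA#) ⊢ (s, 000000, YA#) ⊢ (s, 00000, YA#) ⊢ (s, 0000, YA#) ⊢ (s, 000, YA#) ⊢ (s, 00, YA#) ⊢ (s, 0, YA#) ⊢ (s, ε, YA#)
All input consumed and state s ∈ F.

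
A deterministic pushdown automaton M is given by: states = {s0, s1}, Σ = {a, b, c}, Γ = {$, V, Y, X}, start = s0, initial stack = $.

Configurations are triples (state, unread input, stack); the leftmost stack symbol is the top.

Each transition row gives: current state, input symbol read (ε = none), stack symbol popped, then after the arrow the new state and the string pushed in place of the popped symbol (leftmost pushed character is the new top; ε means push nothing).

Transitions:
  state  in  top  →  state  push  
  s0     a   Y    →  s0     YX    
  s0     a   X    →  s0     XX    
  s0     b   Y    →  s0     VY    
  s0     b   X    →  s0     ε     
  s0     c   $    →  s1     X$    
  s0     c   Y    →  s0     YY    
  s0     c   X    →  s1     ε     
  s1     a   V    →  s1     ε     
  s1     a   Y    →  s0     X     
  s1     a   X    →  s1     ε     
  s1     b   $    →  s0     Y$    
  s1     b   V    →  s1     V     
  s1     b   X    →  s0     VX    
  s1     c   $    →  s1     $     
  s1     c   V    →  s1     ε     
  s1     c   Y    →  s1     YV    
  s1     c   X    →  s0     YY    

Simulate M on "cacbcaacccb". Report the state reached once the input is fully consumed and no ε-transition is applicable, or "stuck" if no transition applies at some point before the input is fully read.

(s0, cacbcaacccb, $)
  read c, top $: go to s1, push X$ → (s1, acbcaacccb, X$)
  read a, top X: go to s1, push ε → (s1, cbcaacccb, $)
  read c, top $: go to s1, push $ → (s1, bcaacccb, $)
  read b, top $: go to s0, push Y$ → (s0, caacccb, Y$)
  read c, top Y: go to s0, push YY → (s0, aacccb, YY$)
  read a, top Y: go to s0, push YX → (s0, acccb, YXY$)
  read a, top Y: go to s0, push YX → (s0, cccb, YXXY$)
  read c, top Y: go to s0, push YY → (s0, ccb, YYXXY$)
  read c, top Y: go to s0, push YY → (s0, cb, YYYXXY$)
  read c, top Y: go to s0, push YY → (s0, b, YYYYXXY$)
  read b, top Y: go to s0, push VY → (s0, ε, VYYYYXXY$)
All input consumed; M is in state s0.

s0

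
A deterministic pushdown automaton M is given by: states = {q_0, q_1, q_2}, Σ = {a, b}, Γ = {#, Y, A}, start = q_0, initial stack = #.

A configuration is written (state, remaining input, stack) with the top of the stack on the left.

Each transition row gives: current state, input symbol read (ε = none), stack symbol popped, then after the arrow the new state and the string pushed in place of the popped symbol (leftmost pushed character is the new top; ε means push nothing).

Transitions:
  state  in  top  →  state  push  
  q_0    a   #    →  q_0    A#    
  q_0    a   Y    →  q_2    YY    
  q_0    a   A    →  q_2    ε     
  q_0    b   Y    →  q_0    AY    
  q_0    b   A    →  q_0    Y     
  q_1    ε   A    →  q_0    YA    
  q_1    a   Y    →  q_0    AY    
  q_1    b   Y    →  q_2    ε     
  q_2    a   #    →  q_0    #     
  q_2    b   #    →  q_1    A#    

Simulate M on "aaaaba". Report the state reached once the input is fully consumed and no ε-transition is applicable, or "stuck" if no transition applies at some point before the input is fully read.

(q_0, aaaaba, #)
  read a, top #: go to q_0, push A# → (q_0, aaaba, A#)
  read a, top A: go to q_2, push ε → (q_2, aaba, #)
  read a, top #: go to q_0, push # → (q_0, aba, #)
  read a, top #: go to q_0, push A# → (q_0, ba, A#)
  read b, top A: go to q_0, push Y → (q_0, a, Y#)
  read a, top Y: go to q_2, push YY → (q_2, ε, YY#)
All input consumed; M is in state q_2.

q_2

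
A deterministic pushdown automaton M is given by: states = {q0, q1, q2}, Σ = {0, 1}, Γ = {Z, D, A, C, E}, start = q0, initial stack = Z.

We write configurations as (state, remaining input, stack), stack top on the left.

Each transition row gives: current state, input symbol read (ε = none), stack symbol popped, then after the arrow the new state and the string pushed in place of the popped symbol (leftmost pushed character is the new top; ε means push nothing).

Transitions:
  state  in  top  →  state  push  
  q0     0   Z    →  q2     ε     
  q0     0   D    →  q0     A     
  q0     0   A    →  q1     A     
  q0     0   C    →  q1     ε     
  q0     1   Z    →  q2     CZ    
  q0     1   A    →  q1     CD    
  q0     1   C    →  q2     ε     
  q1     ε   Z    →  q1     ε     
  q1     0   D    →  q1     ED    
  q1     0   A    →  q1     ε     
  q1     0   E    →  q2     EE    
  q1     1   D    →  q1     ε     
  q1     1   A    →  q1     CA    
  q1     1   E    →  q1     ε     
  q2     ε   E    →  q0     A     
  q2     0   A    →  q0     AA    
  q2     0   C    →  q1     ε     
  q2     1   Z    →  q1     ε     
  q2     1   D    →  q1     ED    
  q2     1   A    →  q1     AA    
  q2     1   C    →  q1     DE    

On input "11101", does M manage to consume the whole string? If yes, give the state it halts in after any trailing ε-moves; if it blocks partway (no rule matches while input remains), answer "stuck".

q1

(q0, 11101, Z)
  read 1, top Z: go to q2, push CZ → (q2, 1101, CZ)
  read 1, top C: go to q1, push DE → (q1, 101, DEZ)
  read 1, top D: go to q1, push ε → (q1, 01, EZ)
  read 0, top E: go to q2, push EE → (q2, 1, EEZ)
  ε-move, top E: go to q0, push A → (q0, 1, AEZ)
  read 1, top A: go to q1, push CD → (q1, ε, CDEZ)
All input consumed; M is in state q1.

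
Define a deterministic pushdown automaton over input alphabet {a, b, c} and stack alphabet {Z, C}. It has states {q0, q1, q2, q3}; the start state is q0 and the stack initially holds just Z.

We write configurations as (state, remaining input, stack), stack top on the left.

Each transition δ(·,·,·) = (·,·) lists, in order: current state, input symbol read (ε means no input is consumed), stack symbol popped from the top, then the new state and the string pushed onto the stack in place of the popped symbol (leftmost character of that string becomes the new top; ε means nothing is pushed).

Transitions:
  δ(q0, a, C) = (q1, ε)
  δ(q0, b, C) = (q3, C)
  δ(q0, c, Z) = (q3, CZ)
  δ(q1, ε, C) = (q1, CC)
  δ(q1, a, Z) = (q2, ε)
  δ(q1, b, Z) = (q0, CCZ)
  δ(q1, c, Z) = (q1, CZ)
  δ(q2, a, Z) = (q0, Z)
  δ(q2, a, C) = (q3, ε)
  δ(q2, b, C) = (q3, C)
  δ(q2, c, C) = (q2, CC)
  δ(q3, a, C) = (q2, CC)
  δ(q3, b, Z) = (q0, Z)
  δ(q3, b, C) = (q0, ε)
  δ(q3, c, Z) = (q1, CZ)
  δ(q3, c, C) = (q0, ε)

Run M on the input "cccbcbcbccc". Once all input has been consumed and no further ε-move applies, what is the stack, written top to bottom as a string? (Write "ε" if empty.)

(q0, cccbcbcbccc, Z)
  read c, top Z: go to q3, push CZ → (q3, ccbcbcbccc, CZ)
  read c, top C: go to q0, push ε → (q0, cbcbcbccc, Z)
  read c, top Z: go to q3, push CZ → (q3, bcbcbccc, CZ)
  read b, top C: go to q0, push ε → (q0, cbcbccc, Z)
  read c, top Z: go to q3, push CZ → (q3, bcbccc, CZ)
  read b, top C: go to q0, push ε → (q0, cbccc, Z)
  read c, top Z: go to q3, push CZ → (q3, bccc, CZ)
  read b, top C: go to q0, push ε → (q0, ccc, Z)
  read c, top Z: go to q3, push CZ → (q3, cc, CZ)
  read c, top C: go to q0, push ε → (q0, c, Z)
  read c, top Z: go to q3, push CZ → (q3, ε, CZ)
All input consumed in state q3 with stack CZ.

CZ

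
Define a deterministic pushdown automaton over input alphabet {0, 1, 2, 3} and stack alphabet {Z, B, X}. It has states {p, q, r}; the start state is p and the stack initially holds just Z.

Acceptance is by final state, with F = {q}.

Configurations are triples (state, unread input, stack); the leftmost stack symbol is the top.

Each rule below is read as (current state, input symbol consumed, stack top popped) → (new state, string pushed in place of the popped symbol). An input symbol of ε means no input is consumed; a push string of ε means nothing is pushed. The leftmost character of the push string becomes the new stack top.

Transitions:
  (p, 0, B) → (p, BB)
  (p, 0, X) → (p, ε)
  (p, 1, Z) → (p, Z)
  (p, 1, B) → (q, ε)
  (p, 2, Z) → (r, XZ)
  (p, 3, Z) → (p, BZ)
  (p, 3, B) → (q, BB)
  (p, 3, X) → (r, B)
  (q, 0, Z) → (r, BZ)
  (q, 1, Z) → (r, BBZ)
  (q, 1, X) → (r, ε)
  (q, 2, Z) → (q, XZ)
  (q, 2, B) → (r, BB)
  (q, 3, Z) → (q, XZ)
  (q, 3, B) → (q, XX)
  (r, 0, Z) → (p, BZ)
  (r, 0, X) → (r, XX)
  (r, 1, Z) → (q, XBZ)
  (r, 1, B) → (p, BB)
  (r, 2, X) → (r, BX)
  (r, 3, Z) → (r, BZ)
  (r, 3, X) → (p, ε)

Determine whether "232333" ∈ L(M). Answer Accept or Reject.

(p, 232333, Z) ⊢ (r, 32333, XZ) ⊢ (p, 2333, Z) ⊢ (r, 333, XZ) ⊢ (p, 33, Z) ⊢ (p, 3, BZ) ⊢ (q, ε, BBZ)
All input consumed; state q ∈ F.

Accept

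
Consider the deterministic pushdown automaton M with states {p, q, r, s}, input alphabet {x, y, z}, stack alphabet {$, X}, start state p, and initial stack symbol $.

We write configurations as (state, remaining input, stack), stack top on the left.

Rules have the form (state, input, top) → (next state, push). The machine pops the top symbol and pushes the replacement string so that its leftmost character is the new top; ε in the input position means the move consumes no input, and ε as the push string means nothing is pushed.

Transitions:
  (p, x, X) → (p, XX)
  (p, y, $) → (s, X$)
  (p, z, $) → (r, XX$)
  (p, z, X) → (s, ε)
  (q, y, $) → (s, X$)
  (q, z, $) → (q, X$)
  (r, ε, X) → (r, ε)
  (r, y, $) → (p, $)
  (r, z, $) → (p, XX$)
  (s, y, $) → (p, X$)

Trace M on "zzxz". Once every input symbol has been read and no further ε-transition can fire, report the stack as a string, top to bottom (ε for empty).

(p, zzxz, $) ⊢ (r, zxz, XX$) ⊢ (r, zxz, X$) ⊢ (r, zxz, $) ⊢ (p, xz, XX$) ⊢ (p, z, XXX$) ⊢ (s, ε, XX$)
All input consumed in state s with stack XX$.

XX$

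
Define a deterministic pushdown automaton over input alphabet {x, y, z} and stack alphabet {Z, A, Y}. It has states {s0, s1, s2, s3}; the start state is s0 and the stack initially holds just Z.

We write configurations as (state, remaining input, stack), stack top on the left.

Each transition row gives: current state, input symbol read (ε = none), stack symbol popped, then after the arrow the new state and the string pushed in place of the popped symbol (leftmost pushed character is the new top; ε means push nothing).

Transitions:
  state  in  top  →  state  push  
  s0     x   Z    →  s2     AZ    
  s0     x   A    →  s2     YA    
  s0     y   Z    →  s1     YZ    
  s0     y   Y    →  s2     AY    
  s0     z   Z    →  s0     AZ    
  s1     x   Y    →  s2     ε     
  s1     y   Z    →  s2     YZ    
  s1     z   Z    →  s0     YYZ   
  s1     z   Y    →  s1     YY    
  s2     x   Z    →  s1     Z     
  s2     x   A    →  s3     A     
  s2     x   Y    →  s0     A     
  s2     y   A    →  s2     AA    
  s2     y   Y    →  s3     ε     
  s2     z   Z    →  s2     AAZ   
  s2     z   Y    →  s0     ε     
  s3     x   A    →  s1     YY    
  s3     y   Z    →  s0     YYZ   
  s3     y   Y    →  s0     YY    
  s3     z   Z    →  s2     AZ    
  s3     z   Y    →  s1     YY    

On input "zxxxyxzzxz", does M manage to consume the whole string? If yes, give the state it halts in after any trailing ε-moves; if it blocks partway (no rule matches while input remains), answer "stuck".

s0

(s0, zxxxyxzzxz, Z)
  read z, top Z: go to s0, push AZ → (s0, xxxyxzzxz, AZ)
  read x, top A: go to s2, push YA → (s2, xxyxzzxz, YAZ)
  read x, top Y: go to s0, push A → (s0, xyxzzxz, AAZ)
  read x, top A: go to s2, push YA → (s2, yxzzxz, YAAZ)
  read y, top Y: go to s3, push ε → (s3, xzzxz, AAZ)
  read x, top A: go to s1, push YY → (s1, zzxz, YYAZ)
  read z, top Y: go to s1, push YY → (s1, zxz, YYYAZ)
  read z, top Y: go to s1, push YY → (s1, xz, YYYYAZ)
  read x, top Y: go to s2, push ε → (s2, z, YYYAZ)
  read z, top Y: go to s0, push ε → (s0, ε, YYAZ)
All input consumed; M is in state s0.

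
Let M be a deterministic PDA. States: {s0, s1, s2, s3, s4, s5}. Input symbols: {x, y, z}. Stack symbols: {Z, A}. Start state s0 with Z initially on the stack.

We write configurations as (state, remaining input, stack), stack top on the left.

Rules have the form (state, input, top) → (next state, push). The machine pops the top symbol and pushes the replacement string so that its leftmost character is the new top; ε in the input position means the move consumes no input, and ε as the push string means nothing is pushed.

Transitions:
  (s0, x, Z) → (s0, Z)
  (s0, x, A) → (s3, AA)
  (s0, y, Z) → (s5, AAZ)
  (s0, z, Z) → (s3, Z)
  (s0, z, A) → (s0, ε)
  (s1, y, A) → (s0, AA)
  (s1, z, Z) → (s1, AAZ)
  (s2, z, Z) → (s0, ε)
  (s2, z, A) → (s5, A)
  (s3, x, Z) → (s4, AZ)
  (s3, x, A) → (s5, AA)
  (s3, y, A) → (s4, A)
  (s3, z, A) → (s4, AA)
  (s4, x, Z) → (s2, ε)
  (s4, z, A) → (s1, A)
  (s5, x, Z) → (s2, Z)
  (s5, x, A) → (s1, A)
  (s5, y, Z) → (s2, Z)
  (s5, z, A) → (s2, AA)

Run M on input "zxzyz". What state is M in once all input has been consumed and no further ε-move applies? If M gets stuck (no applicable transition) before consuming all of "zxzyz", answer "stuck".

s0

(s0, zxzyz, Z) ⊢ (s3, xzyz, Z) ⊢ (s4, zyz, AZ) ⊢ (s1, yz, AZ) ⊢ (s0, z, AAZ) ⊢ (s0, ε, AZ)
All input consumed; M is in state s0.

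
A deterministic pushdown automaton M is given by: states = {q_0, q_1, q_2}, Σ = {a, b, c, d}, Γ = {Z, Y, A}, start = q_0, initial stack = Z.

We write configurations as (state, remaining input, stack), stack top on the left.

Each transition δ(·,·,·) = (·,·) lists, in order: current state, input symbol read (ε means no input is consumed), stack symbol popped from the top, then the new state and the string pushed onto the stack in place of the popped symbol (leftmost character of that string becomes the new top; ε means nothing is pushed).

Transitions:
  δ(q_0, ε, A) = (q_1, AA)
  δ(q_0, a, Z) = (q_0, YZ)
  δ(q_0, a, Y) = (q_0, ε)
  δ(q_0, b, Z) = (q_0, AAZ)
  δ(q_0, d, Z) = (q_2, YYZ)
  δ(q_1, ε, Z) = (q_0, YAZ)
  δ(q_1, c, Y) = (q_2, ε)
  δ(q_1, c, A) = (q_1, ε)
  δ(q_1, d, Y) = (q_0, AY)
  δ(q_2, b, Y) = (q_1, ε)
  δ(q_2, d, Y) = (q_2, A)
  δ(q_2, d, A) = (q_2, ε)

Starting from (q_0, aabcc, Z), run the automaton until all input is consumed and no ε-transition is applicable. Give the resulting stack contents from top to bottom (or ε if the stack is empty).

AZ

(q_0, aabcc, Z)
  read a, top Z: go to q_0, push YZ → (q_0, abcc, YZ)
  read a, top Y: go to q_0, push ε → (q_0, bcc, Z)
  read b, top Z: go to q_0, push AAZ → (q_0, cc, AAZ)
  ε-move, top A: go to q_1, push AA → (q_1, cc, AAAZ)
  read c, top A: go to q_1, push ε → (q_1, c, AAZ)
  read c, top A: go to q_1, push ε → (q_1, ε, AZ)
All input consumed in state q_1 with stack AZ.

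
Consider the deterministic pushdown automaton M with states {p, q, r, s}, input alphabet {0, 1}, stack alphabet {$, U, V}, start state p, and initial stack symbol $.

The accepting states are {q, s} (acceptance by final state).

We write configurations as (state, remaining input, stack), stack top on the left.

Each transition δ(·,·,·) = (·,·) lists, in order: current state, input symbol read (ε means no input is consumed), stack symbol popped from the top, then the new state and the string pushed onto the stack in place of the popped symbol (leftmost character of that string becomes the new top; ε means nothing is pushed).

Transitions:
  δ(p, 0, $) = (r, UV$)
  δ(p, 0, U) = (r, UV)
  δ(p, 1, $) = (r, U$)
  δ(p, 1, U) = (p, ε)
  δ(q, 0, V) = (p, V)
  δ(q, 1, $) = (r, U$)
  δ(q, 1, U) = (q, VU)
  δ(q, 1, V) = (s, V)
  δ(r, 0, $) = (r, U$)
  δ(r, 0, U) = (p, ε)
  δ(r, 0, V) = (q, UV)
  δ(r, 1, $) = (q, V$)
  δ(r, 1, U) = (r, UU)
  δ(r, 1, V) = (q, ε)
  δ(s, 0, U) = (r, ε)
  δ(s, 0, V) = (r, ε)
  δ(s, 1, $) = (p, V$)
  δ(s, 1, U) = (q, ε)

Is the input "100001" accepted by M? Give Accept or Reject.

Reject

(p, 100001, $)
  read 1, top $: go to r, push U$ → (r, 00001, U$)
  read 0, top U: go to p, push ε → (p, 0001, $)
  read 0, top $: go to r, push UV$ → (r, 001, UV$)
  read 0, top U: go to p, push ε → (p, 01, V$)
No transition applies at (p, 01, V$); input not fully consumed.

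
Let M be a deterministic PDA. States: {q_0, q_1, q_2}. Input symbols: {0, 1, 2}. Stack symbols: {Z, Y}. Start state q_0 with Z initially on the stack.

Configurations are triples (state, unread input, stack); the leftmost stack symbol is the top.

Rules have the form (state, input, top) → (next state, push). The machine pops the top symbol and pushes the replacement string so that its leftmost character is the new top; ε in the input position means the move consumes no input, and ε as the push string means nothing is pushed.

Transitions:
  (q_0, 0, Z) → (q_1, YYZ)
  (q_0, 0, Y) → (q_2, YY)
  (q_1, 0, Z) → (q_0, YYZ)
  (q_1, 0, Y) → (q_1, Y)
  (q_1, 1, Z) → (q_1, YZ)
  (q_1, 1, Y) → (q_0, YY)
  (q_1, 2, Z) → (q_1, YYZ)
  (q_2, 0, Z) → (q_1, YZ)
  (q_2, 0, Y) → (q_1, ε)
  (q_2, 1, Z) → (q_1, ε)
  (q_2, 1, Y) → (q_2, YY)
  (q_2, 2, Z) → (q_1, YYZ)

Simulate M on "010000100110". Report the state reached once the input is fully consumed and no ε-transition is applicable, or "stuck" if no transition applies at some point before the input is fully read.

(q_0, 010000100110, Z)
  read 0, top Z: go to q_1, push YYZ → (q_1, 10000100110, YYZ)
  read 1, top Y: go to q_0, push YY → (q_0, 0000100110, YYYZ)
  read 0, top Y: go to q_2, push YY → (q_2, 000100110, YYYYZ)
  read 0, top Y: go to q_1, push ε → (q_1, 00100110, YYYZ)
  read 0, top Y: go to q_1, push Y → (q_1, 0100110, YYYZ)
  read 0, top Y: go to q_1, push Y → (q_1, 100110, YYYZ)
  read 1, top Y: go to q_0, push YY → (q_0, 00110, YYYYZ)
  read 0, top Y: go to q_2, push YY → (q_2, 0110, YYYYYZ)
  read 0, top Y: go to q_1, push ε → (q_1, 110, YYYYZ)
  read 1, top Y: go to q_0, push YY → (q_0, 10, YYYYYZ)
No transition for (q_0, 1, top Y); M blocks with input 10 remaining.

stuck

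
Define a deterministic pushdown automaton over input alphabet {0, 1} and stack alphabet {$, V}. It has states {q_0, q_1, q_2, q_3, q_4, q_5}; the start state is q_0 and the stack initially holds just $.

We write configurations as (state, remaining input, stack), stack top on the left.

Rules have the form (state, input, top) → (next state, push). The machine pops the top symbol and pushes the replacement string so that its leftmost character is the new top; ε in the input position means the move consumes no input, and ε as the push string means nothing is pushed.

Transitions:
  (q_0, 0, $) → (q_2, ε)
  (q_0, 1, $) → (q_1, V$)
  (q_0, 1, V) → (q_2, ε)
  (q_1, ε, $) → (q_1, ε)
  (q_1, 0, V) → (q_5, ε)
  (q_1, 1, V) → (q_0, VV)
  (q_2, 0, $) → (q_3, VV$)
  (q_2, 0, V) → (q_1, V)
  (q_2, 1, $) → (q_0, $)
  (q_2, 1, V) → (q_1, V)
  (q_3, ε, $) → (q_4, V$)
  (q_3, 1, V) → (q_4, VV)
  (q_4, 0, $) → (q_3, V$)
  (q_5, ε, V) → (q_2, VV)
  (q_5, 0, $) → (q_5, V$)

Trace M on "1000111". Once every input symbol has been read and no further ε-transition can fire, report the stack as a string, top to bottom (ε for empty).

(q_0, 1000111, $)
  read 1, top $: go to q_1, push V$ → (q_1, 000111, V$)
  read 0, top V: go to q_5, push ε → (q_5, 00111, $)
  read 0, top $: go to q_5, push V$ → (q_5, 0111, V$)
  ε-move, top V: go to q_2, push VV → (q_2, 0111, VV$)
  read 0, top V: go to q_1, push V → (q_1, 111, VV$)
  read 1, top V: go to q_0, push VV → (q_0, 11, VVV$)
  read 1, top V: go to q_2, push ε → (q_2, 1, VV$)
  read 1, top V: go to q_1, push V → (q_1, ε, VV$)
All input consumed in state q_1 with stack VV$.

VV$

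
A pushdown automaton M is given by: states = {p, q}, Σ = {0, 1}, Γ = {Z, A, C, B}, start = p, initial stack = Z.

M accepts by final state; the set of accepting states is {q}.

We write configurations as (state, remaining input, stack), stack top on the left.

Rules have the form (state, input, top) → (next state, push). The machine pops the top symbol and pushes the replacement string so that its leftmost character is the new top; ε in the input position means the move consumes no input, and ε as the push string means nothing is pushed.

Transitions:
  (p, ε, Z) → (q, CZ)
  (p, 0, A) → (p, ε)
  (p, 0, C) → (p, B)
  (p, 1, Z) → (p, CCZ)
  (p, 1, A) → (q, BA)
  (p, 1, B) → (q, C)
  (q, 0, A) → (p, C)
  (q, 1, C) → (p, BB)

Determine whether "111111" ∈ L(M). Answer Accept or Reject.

One accepting computation: (p, 111111, Z) ⊢ (q, 111111, CZ) ⊢ (p, 11111, BBZ) ⊢ (q, 1111, CBZ) ⊢ (p, 111, BBBZ) ⊢ (q, 11, CBBZ) ⊢ (p, 1, BBBBZ) ⊢ (q, ε, CBBBZ)
All input consumed and state q ∈ F.

Accept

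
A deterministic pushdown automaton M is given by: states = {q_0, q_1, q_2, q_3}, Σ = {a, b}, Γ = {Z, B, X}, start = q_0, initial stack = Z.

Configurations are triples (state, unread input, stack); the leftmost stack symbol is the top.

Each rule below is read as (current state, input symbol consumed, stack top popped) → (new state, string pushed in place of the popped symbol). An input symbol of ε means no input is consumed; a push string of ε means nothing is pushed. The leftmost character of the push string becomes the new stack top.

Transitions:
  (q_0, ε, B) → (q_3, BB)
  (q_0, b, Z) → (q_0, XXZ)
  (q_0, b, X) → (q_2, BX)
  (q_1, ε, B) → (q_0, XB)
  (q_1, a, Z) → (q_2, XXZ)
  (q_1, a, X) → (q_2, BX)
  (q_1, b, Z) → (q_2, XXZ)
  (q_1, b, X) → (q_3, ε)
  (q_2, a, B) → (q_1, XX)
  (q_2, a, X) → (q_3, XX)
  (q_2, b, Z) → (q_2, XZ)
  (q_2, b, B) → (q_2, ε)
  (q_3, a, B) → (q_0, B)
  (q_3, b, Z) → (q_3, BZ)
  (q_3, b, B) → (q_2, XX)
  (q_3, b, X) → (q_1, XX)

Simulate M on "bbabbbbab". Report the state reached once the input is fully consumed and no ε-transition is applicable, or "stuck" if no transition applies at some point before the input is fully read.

q_2

(q_0, bbabbbbab, Z) ⊢ (q_0, babbbbab, XXZ) ⊢ (q_2, abbbbab, BXXZ) ⊢ (q_1, bbbbab, XXXXZ) ⊢ (q_3, bbbab, XXXZ) ⊢ (q_1, bbab, XXXXZ) ⊢ (q_3, bab, XXXZ) ⊢ (q_1, ab, XXXXZ) ⊢ (q_2, b, BXXXXZ) ⊢ (q_2, ε, XXXXZ)
All input consumed; M is in state q_2.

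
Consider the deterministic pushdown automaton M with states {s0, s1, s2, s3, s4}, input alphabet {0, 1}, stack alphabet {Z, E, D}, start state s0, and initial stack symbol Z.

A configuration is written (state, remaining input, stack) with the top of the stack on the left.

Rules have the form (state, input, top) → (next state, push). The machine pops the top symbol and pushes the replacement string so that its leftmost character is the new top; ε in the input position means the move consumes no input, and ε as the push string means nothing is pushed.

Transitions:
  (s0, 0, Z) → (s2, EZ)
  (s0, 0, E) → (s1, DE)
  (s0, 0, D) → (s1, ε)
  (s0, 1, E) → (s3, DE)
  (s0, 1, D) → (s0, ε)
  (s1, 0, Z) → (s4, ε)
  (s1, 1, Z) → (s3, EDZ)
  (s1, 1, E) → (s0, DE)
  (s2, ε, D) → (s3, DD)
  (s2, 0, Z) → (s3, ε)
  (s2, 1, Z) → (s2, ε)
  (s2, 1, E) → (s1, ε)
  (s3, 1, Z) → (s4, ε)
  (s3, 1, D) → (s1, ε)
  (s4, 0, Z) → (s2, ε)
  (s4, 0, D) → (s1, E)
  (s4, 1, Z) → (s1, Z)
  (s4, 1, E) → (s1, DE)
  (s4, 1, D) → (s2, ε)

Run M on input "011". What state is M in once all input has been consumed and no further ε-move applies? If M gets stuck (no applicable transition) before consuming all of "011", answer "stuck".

s3

(s0, 011, Z)
  read 0, top Z: go to s2, push EZ → (s2, 11, EZ)
  read 1, top E: go to s1, push ε → (s1, 1, Z)
  read 1, top Z: go to s3, push EDZ → (s3, ε, EDZ)
All input consumed; M is in state s3.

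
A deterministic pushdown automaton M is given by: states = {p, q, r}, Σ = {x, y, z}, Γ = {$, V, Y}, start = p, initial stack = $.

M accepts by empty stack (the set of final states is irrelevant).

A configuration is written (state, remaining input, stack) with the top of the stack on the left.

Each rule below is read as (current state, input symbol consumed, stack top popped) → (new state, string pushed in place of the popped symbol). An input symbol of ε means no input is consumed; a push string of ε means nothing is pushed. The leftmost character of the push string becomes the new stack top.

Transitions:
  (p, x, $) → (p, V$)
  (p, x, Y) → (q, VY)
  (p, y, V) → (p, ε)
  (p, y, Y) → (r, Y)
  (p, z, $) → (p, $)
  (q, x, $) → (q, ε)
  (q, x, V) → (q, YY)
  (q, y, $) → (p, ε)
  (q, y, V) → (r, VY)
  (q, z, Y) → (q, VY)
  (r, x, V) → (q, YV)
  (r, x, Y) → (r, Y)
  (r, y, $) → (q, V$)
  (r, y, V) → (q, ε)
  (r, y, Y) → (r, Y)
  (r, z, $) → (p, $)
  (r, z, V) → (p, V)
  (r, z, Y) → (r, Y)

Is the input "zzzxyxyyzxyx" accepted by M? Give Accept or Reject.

Reject

(p, zzzxyxyyzxyx, $)
  read z, top $: go to p, push $ → (p, zzxyxyyzxyx, $)
  read z, top $: go to p, push $ → (p, zxyxyyzxyx, $)
  read z, top $: go to p, push $ → (p, xyxyyzxyx, $)
  read x, top $: go to p, push V$ → (p, yxyyzxyx, V$)
  read y, top V: go to p, push ε → (p, xyyzxyx, $)
  read x, top $: go to p, push V$ → (p, yyzxyx, V$)
  read y, top V: go to p, push ε → (p, yzxyx, $)
No transition applies at (p, yzxyx, $); input not fully consumed.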